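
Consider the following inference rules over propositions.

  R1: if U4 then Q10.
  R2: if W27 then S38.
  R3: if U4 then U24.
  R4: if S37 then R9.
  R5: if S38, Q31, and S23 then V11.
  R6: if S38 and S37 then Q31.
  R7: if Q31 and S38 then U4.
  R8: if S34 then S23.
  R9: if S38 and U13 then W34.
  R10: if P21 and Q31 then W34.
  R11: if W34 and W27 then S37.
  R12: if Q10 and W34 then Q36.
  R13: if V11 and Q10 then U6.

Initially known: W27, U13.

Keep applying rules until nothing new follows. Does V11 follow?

No

V11 would need S38, Q31, and S23 (R5), but S23 is never established.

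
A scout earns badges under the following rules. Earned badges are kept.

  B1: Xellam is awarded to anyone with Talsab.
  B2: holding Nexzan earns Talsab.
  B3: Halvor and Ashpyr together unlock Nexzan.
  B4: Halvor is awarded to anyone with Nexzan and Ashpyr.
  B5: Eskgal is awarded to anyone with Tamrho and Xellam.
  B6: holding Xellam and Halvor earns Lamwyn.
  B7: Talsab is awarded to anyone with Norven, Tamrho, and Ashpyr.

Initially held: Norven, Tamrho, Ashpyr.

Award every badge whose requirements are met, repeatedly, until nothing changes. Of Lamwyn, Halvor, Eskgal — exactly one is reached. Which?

With Norven, Tamrho, and Ashpyr, Talsab is earned (B7).
With Talsab, Xellam is earned (B1).
With Tamrho and Xellam, Eskgal is earned (B5).
Halvor would need Nexzan and Ashpyr (B4), but Nexzan is never earned. Lamwyn would need Xellam and Halvor (B6), but Halvor is never earned.

Eskgal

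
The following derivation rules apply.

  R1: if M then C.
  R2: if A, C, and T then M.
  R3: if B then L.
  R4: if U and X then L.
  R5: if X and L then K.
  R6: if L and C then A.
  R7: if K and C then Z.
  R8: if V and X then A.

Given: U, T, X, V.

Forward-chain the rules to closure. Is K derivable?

Yes

U and X hold, so L follows (R4).
From X and L, R5 gives K.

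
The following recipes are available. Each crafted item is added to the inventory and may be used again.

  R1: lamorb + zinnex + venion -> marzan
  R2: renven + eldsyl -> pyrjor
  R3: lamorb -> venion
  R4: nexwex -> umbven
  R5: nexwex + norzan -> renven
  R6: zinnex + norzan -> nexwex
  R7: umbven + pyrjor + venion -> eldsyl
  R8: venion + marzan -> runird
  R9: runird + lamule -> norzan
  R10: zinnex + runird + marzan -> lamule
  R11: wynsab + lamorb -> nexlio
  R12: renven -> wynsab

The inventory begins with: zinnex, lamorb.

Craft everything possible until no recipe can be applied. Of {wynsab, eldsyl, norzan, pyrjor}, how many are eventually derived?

lamorb -> venion (R3).
Using R1, lamorb, zinnex, and venion make marzan.
Using R8, venion and marzan make runird.
zinnex + runird + marzan -> lamule (R10).
runird + lamule -> norzan (R9).
Using R6, zinnex and norzan make nexwex.
Using R5, nexwex and norzan make renven.
Using R12, renven makes wynsab.
wynsab: reached.
eldsyl would need umbven, pyrjor, and venion (R7), but pyrjor is never obtained.
norzan: reached.
pyrjor would need renven and eldsyl (R2), but eldsyl is never obtained.
Reached: wynsab and norzan — 2 of the 4.

2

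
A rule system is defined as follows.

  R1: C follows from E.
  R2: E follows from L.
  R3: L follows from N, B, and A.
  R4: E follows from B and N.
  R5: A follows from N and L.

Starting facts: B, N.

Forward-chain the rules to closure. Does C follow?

Yes

B and N hold, so E follows (R4).
E holds, so C follows (R1).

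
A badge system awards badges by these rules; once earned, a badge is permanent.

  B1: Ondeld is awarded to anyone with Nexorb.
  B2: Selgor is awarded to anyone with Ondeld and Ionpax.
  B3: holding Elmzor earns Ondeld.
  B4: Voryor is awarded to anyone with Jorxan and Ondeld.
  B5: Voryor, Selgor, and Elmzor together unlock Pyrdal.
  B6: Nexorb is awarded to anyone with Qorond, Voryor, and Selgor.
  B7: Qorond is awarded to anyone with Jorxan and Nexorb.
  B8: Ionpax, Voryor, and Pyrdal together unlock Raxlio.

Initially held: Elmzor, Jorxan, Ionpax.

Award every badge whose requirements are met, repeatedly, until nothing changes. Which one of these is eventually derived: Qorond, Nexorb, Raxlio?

Raxlio

With Elmzor, Ondeld is earned (B3).
With Jorxan and Ondeld, Voryor is earned (B4).
With Ondeld and Ionpax, Selgor is earned (B2).
With Voryor, Selgor, and Elmzor, Pyrdal is earned (B5).
With Ionpax, Voryor, and Pyrdal, Raxlio is earned (B8).
Nexorb would need Qorond, Voryor, and Selgor (B6), but Qorond is never earned. Qorond would need Jorxan and Nexorb (B7), but Nexorb is never earned.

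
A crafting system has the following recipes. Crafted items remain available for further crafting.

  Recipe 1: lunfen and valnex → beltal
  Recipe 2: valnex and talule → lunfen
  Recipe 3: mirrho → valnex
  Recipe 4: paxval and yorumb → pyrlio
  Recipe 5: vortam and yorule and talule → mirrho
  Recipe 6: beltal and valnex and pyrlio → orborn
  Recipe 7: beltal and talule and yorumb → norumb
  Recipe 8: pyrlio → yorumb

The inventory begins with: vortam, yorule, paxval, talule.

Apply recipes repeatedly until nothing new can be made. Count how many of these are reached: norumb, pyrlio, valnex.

vortam and yorule and talule → mirrho (Recipe 5).
Using Recipe 3, mirrho makes valnex.
norumb would need beltal, talule, and yorumb (Recipe 7), but yorumb is never obtained.
pyrlio would need paxval and yorumb (Recipe 4), but yorumb is never obtained.
valnex: reached.
Reached: valnex — 1 of the 3.

1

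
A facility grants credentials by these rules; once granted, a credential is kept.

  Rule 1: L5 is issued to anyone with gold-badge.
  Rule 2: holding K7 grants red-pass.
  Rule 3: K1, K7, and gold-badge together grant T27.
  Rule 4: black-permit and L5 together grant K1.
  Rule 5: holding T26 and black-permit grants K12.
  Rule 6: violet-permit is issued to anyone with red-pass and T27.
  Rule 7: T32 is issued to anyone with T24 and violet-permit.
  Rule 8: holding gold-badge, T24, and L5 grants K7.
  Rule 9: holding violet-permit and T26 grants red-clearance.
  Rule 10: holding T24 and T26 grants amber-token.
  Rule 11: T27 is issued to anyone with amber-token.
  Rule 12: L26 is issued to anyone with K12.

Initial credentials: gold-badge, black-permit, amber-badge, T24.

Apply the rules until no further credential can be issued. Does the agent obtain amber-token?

amber-token would need T24 and T26 (Rule 10), but T26 is never granted.

No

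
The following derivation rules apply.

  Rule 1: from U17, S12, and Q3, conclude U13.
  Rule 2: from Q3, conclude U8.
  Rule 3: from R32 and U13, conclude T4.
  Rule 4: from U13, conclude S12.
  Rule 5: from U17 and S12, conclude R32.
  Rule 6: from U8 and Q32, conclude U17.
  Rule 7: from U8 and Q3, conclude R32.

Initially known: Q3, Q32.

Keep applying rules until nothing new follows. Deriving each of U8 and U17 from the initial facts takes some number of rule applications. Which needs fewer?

U8: From Q3, Rule 2 gives U8. [1 rule application]
U17: From Q3, Rule 2 gives U8. U8 and Q32 hold, so U17 follows (Rule 6). [2 rule applications]
U8 needs fewer.

U8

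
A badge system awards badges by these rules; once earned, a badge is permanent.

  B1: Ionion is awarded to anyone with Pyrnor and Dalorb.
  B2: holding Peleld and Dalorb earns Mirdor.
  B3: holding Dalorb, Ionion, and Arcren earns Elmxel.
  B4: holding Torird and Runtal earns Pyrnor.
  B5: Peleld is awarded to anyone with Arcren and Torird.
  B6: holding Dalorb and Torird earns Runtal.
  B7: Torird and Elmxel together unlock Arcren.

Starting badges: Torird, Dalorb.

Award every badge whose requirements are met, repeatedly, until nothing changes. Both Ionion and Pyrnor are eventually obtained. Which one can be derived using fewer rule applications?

Pyrnor

Pyrnor: With Dalorb and Torird, Runtal is earned (B6). With Torird and Runtal, Pyrnor is earned (B4). [2 rule applications]
Ionion: With Dalorb and Torird, Runtal is earned (B6). With Torird and Runtal, Pyrnor is earned (B4). With Pyrnor and Dalorb, Ionion is earned (B1). [3 rule applications]
Pyrnor needs fewer.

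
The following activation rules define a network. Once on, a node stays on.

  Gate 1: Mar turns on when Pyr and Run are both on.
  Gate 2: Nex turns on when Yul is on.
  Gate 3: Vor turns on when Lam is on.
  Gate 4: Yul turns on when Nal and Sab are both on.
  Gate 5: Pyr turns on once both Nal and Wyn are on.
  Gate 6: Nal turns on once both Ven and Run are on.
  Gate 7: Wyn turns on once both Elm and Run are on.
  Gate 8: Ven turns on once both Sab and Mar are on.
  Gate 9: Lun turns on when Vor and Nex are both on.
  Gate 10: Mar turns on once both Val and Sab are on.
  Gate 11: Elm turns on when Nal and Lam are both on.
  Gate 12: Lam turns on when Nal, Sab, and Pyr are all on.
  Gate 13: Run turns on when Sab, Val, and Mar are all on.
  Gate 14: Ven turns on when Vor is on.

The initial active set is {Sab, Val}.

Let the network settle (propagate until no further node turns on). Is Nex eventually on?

Yes

Gate 10: Val and Sab on → Mar on.
Sab and Mar are on, so Ven turns on (Gate 8).
Gate 13: Sab, Val, and Mar on → Run on.
Ven and Run are on, so Nal turns on (Gate 6).
Gate 4: Nal and Sab on → Yul on.
Yul is on, so Nex turns on (Gate 2).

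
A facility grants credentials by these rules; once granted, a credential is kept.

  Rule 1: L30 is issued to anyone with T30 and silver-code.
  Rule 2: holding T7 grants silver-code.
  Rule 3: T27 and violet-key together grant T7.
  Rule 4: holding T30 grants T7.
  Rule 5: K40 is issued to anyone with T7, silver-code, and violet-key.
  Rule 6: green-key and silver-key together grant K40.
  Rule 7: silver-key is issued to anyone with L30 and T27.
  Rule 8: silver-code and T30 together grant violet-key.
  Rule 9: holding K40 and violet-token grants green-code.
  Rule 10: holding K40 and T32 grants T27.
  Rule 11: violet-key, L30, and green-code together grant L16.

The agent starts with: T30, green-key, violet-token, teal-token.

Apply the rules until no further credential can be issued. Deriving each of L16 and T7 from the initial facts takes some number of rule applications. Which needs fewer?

T7

T7: Holding T30 grants T7 (Rule 4). [1 rule application]
L16: Holding T30 grants T7 (Rule 4). Holding T7 grants silver-code (Rule 2). Holding T30 and silver-code grants L30 (Rule 1). Holding silver-code and T30 grants violet-key (Rule 8). Holding T7, silver-code, and violet-key grants K40 (Rule 5). Holding K40 and violet-token grants green-code (Rule 9). Holding violet-key, L30, and green-code grants L16 (Rule 11). [7 rule applications]
T7 needs fewer.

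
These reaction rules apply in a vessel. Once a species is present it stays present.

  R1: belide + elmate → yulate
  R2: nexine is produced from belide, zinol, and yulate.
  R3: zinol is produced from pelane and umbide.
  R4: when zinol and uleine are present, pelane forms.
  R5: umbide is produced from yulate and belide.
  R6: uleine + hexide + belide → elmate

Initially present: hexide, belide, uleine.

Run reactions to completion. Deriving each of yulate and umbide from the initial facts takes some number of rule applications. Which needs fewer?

yulate

yulate: uleine, hexide, and belide present → elmate forms (R6). belide and elmate present → yulate forms (R1). [2 rule applications]
umbide: uleine, hexide, and belide present → elmate forms (R6). belide and elmate present → yulate forms (R1). yulate and belide present → umbide forms (R5). [3 rule applications]
yulate needs fewer.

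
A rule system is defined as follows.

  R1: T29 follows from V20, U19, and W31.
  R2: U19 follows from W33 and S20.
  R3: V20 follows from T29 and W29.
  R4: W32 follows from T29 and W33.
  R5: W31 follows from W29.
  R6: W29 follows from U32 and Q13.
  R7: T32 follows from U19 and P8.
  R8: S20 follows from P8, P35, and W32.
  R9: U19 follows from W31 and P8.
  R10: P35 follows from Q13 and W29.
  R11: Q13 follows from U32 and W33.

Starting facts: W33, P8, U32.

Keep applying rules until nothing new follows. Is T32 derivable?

From U32 and W33, R11 gives Q13.
From U32 and Q13, R6 gives W29.
From W29, R5 gives W31.
W31 and P8 hold, so U19 follows (R9).
From U19 and P8, R7 gives T32.

Yes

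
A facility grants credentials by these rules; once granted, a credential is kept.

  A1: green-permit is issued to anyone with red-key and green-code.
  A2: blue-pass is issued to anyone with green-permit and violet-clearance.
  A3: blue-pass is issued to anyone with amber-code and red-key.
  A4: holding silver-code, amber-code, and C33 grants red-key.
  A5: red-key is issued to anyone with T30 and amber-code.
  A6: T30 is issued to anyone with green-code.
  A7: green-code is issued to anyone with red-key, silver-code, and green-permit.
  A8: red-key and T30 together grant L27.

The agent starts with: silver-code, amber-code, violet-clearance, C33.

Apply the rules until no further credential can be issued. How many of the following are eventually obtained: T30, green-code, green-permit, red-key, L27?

1

Holding silver-code, amber-code, and C33 grants red-key (A4).
T30 would need green-code (A6), but green-code is never granted.
green-code would need red-key, silver-code, and green-permit (A7), but green-permit is never granted.
green-permit would need red-key and green-code (A1), but green-code is never granted.
red-key: reached.
L27 would need red-key and T30 (A8), but T30 is never granted.
Reached: red-key — 1 of the 5.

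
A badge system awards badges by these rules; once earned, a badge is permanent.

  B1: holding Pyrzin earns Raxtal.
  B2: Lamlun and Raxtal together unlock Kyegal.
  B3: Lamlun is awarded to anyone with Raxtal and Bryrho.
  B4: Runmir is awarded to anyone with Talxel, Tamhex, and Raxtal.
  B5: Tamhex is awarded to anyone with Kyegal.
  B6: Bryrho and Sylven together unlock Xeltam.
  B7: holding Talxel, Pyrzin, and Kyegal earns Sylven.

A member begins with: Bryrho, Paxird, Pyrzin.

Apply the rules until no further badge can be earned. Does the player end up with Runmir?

Runmir would need Talxel, Tamhex, and Raxtal (B4), but Talxel is never earned.

No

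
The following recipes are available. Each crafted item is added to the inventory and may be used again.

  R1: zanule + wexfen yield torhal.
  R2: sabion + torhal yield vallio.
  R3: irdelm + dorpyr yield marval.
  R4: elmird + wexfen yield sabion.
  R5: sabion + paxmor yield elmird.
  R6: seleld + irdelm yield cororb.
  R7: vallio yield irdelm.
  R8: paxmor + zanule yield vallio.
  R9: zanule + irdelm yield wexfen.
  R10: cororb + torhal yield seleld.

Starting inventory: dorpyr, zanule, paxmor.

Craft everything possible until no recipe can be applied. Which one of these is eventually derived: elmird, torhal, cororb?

torhal

Using R8, paxmor and zanule make vallio.
vallio → irdelm (R7).
zanule + irdelm → wexfen (R9).
Using R1, zanule and wexfen make torhal.
cororb would need seleld and irdelm (R6), but seleld is never obtained. elmird would need sabion and paxmor (R5), but sabion is never obtained.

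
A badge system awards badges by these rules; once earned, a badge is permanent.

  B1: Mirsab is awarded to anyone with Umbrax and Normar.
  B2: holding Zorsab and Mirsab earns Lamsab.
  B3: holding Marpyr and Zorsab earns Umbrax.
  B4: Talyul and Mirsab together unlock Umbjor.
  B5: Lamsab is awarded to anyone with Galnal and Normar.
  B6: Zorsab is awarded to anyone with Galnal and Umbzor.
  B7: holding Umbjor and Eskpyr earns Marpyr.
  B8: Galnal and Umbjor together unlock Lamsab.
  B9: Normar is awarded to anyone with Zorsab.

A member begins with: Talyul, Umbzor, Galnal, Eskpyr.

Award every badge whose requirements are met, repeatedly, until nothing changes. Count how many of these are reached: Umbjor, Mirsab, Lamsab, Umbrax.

With Galnal and Umbzor, Zorsab is earned (B6).
With Zorsab, Normar is earned (B9).
With Galnal and Normar, Lamsab is earned (B5).
Umbjor would need Talyul and Mirsab (B4), but Mirsab is never earned.
Mirsab would need Umbrax and Normar (B1), but Umbrax is never earned.
Lamsab: reached.
Umbrax would need Marpyr and Zorsab (B3), but Marpyr is never earned.
Reached: Lamsab — 1 of the 4.

1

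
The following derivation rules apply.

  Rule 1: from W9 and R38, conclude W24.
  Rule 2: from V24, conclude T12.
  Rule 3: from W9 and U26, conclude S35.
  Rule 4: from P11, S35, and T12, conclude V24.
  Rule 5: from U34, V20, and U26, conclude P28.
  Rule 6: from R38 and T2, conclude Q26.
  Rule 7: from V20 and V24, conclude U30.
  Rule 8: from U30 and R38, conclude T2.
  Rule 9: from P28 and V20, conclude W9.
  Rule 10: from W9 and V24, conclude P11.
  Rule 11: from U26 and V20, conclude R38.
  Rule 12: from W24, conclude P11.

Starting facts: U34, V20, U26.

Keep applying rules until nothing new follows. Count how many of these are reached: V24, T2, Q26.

0

V24 would need P11, S35, and T12 (Rule 4), but T12 is never established.
T2 would need U30 and R38 (Rule 8), but U30 is never established.
Q26 would need R38 and T2 (Rule 6), but T2 is never established.
None of the 3 are reached.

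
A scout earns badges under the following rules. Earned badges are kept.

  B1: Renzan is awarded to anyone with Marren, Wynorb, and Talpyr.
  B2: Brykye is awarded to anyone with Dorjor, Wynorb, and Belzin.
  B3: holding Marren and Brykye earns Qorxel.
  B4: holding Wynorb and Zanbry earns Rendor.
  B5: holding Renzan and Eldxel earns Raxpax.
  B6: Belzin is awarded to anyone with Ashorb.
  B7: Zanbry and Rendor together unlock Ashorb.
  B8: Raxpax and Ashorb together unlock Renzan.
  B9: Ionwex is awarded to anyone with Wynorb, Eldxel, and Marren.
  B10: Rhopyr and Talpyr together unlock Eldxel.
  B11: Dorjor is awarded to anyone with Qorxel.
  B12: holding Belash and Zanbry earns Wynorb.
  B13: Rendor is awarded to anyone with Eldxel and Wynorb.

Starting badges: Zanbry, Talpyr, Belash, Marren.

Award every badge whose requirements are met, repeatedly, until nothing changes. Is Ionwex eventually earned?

No

Ionwex would need Wynorb, Eldxel, and Marren (B9), but Eldxel is never earned.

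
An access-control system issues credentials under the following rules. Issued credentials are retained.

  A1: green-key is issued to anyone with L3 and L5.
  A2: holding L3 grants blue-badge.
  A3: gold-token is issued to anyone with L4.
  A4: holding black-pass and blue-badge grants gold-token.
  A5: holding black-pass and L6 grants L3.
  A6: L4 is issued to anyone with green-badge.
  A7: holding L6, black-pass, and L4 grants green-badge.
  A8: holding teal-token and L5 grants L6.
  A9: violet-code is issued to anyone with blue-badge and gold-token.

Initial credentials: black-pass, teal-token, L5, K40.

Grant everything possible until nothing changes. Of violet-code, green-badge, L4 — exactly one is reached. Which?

Holding teal-token and L5 grants L6 (A8).
Holding black-pass and L6 grants L3 (A5).
Holding L3 grants blue-badge (A2).
Holding black-pass and blue-badge grants gold-token (A4).
Holding blue-badge and gold-token grants violet-code (A9).
green-badge would need L6, black-pass, and L4 (A7), but L4 is never granted. L4 would need green-badge (A6), but green-badge is never granted.

violet-code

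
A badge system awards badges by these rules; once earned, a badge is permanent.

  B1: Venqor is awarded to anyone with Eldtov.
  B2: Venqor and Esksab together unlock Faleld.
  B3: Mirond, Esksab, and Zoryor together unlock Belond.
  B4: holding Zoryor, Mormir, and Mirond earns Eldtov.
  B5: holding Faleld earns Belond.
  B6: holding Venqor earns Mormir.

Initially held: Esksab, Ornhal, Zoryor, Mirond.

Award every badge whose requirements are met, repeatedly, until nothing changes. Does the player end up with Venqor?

No

Venqor would need Eldtov (B1), but Eldtov is never earned.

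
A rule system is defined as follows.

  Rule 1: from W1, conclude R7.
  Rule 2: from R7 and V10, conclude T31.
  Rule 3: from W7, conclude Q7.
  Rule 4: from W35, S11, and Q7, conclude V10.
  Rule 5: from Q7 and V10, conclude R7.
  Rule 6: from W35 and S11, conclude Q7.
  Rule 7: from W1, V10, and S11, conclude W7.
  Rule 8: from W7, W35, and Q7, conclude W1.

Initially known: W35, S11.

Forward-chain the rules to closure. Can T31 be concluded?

Yes

From W35 and S11, Rule 6 gives Q7.
From W35, S11, and Q7, Rule 4 gives V10.
From Q7 and V10, Rule 5 gives R7.
R7 and V10 hold, so T31 follows (Rule 2).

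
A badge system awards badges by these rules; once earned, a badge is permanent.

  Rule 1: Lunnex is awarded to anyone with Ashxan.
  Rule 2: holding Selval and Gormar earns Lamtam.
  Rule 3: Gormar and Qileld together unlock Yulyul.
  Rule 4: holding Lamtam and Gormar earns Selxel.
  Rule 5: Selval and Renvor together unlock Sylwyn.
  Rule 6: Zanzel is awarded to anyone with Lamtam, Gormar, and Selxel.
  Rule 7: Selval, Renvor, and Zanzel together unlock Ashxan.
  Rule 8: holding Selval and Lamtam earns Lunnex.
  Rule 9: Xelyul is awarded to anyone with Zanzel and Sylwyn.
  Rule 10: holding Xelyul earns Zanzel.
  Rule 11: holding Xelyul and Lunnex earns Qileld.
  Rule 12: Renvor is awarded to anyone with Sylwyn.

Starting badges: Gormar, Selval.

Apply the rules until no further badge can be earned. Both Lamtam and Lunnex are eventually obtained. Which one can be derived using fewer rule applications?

Lamtam: With Selval and Gormar, Lamtam is earned (Rule 2). [1 rule application]
Lunnex: With Selval and Gormar, Lamtam is earned (Rule 2). With Selval and Lamtam, Lunnex is earned (Rule 8). [2 rule applications]
Lamtam needs fewer.

Lamtam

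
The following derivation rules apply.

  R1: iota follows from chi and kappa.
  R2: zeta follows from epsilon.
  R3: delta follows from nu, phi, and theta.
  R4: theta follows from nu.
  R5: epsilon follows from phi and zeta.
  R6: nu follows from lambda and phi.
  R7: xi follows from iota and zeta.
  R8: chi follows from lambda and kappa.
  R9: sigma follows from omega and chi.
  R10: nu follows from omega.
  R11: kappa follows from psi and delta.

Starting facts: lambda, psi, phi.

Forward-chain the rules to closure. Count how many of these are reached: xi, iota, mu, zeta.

lambda and phi hold, so nu follows (R6).
From nu, R4 gives theta.
nu, phi, and theta hold, so delta follows (R3).
psi and delta hold, so kappa follows (R11).
From lambda and kappa, R8 gives chi.
From chi and kappa, R1 gives iota.
xi would need iota and zeta (R7), but zeta is never established.
iota: reached.
No rule produces mu, and it is not given.
zeta would need epsilon (R2), but epsilon is never established.
Reached: iota — 1 of the 4.

1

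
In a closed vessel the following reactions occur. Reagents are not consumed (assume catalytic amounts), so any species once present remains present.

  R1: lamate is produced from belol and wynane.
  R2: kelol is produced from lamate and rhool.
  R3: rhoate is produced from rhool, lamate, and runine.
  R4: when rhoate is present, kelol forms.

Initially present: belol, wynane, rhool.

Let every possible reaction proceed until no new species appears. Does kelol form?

belol and wynane present → lamate forms (R1).
lamate and rhool present → kelol forms (R2).

Yes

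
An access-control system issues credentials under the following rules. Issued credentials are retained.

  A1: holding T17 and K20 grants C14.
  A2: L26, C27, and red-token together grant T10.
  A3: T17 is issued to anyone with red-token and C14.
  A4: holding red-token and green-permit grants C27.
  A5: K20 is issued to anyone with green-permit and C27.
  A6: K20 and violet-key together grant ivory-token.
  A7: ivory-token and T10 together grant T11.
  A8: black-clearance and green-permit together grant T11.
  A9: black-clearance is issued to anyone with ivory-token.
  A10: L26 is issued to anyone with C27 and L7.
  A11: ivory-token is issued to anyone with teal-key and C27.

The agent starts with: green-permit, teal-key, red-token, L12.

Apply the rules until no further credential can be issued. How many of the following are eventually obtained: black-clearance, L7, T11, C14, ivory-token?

Holding red-token and green-permit grants C27 (A4).
Holding teal-key and C27 grants ivory-token (A11).
Holding ivory-token grants black-clearance (A9).
Holding black-clearance and green-permit grants T11 (A8).
black-clearance: reached.
No rule produces L7, and it is not given.
T11: reached.
C14 would need T17 and K20 (A1), but T17 is never granted.
ivory-token: reached.
Reached: black-clearance, T11, and ivory-token — 3 of the 5.

3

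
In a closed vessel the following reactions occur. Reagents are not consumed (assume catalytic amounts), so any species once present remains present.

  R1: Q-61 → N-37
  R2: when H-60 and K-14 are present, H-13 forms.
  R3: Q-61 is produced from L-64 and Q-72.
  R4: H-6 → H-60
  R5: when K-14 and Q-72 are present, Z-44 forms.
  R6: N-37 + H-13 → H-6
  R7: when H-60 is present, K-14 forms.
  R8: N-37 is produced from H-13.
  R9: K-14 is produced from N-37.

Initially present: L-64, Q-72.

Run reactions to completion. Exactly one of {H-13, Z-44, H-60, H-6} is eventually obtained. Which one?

L-64 and Q-72 present → Q-61 forms (R3).
Q-61 present → N-37 forms (R1).
N-37 present → K-14 forms (R9).
K-14 and Q-72 present → Z-44 forms (R5).
H-6 would need N-37 and H-13 (R6), but H-13 never forms. H-60 would need H-6 (R4), but H-6 never forms. H-13 would need H-60 and K-14 (R2), but H-60 never forms.

Z-44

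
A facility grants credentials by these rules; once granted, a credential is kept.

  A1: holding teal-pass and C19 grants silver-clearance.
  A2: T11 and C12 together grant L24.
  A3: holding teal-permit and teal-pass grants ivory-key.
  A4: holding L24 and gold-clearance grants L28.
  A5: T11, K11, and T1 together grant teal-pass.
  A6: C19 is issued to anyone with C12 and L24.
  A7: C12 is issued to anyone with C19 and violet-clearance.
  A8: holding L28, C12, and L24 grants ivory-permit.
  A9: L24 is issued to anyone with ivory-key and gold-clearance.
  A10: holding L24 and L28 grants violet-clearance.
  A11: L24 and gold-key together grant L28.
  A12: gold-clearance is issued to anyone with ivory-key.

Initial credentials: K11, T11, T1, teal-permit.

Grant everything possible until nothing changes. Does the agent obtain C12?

C12 would need C19 and violet-clearance (A7), but C19 is never granted.

No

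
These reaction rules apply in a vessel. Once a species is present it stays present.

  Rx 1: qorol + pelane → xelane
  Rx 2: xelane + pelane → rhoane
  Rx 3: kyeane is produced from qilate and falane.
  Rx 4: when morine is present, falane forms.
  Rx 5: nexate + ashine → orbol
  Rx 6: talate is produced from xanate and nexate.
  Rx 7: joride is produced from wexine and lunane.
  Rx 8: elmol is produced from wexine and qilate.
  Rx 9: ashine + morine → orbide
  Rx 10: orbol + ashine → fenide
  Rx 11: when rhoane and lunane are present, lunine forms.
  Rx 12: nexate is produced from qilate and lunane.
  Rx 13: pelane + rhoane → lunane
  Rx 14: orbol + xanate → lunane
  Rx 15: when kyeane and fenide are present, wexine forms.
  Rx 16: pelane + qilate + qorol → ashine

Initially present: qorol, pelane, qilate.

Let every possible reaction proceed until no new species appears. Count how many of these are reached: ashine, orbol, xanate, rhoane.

3

pelane, qilate, and qorol present → ashine forms (Rx 16).
qorol and pelane present → xelane forms (Rx 1).
xelane and pelane present → rhoane forms (Rx 2).
pelane and rhoane present → lunane forms (Rx 13).
qilate and lunane present → nexate forms (Rx 12).
nexate and ashine present → orbol forms (Rx 5).
ashine: reached.
orbol: reached.
No rule produces xanate, and it is not given.
rhoane: reached.
Reached: ashine, orbol, and rhoane — 3 of the 4.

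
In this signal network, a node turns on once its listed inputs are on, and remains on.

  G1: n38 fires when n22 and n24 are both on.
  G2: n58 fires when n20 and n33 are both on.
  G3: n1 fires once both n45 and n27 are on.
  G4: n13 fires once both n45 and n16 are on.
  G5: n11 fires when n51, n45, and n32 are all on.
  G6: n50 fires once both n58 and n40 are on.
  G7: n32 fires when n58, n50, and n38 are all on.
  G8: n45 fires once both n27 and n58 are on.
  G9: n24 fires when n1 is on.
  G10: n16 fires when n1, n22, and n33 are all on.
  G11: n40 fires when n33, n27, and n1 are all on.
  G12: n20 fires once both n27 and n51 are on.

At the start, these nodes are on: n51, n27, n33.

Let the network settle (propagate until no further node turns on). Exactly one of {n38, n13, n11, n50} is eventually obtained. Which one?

n27 and n51 are on, so n20 fires (G12).
G2: n20 and n33 on → n58 on.
n27 and n58 are on, so n45 fires (G8).
G3: n45 and n27 on → n1 on.
G11: n33, n27, and n1 on → n40 on.
n58 and n40 are on, so n50 fires (G6).
n13 would need n45 and n16 (G4), but n16 never turns on. n38 would need n22 and n24 (G1), but n22 never turns on. n11 would need n51, n45, and n32 (G5), but n32 never turns on.

n50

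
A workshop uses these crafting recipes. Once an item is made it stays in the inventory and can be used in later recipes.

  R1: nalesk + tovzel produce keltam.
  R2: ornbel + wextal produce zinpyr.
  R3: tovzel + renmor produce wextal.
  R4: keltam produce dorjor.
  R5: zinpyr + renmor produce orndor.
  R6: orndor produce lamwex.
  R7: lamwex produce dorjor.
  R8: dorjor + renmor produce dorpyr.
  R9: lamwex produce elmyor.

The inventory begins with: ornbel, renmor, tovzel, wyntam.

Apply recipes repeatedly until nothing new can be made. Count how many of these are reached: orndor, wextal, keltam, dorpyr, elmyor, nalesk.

4

tovzel + renmor → wextal (R3).
Using R2, ornbel and wextal make zinpyr.
zinpyr + renmor → orndor (R5).
Using R6, orndor makes lamwex.
lamwex → dorjor (R7).
Using R9, lamwex makes elmyor.
dorjor + renmor → dorpyr (R8).
orndor: reached.
wextal: reached.
keltam would need nalesk and tovzel (R1), but nalesk is never obtained.
dorpyr: reached.
elmyor: reached.
No rule produces nalesk, and it is not given.
Reached: orndor, wextal, dorpyr, and elmyor — 4 of the 6.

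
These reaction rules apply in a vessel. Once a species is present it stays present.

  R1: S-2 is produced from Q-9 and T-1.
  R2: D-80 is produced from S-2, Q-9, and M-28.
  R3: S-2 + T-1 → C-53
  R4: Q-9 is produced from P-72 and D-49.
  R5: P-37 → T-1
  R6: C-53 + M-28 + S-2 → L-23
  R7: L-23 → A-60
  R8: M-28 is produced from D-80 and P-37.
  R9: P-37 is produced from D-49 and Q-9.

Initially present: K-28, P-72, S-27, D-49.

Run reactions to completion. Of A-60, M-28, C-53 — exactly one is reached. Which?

C-53

P-72 and D-49 present → Q-9 forms (R4).
D-49 and Q-9 present → P-37 forms (R9).
P-37 present → T-1 forms (R5).
Q-9 and T-1 present → S-2 forms (R1).
S-2 and T-1 present → C-53 forms (R3).
M-28 would need D-80 and P-37 (R8), but D-80 never forms. A-60 would need L-23 (R7), but L-23 never forms.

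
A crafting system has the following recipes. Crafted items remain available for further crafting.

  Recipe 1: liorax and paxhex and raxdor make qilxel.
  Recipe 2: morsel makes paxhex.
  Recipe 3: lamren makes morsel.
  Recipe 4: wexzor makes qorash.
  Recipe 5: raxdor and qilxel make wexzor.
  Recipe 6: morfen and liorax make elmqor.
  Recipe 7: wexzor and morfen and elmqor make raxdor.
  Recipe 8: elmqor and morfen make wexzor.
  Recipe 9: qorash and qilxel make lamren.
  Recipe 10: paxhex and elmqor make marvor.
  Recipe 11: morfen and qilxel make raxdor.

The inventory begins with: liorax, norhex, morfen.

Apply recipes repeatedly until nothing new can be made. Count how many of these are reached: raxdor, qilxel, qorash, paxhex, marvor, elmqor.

Using Recipe 6, morfen and liorax make elmqor.
elmqor and morfen → wexzor (Recipe 8).
wexzor and morfen and elmqor → raxdor (Recipe 7).
wexzor → qorash (Recipe 4).
raxdor: reached.
qilxel would need liorax, paxhex, and raxdor (Recipe 1), but paxhex is never obtained.
qorash: reached.
paxhex would need morsel (Recipe 2), but morsel is never obtained.
marvor would need paxhex and elmqor (Recipe 10), but paxhex is never obtained.
elmqor: reached.
Reached: raxdor, qorash, and elmqor — 3 of the 6.

3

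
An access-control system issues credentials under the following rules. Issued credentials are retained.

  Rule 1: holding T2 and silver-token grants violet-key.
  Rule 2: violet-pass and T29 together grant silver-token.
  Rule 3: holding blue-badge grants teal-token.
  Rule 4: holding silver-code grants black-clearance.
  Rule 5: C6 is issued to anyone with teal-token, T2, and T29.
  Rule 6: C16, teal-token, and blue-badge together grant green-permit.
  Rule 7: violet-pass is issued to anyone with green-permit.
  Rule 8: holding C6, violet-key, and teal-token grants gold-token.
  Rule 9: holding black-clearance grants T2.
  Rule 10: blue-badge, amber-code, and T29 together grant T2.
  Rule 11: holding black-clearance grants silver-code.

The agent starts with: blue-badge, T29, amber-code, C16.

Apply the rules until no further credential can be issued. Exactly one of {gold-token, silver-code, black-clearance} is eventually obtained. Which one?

gold-token

Holding blue-badge, amber-code, and T29 grants T2 (Rule 10).
Holding blue-badge grants teal-token (Rule 3).
Holding C16, teal-token, and blue-badge grants green-permit (Rule 6).
Holding teal-token, T2, and T29 grants C6 (Rule 5).
Holding green-permit grants violet-pass (Rule 7).
Holding violet-pass and T29 grants silver-token (Rule 2).
Holding T2 and silver-token grants violet-key (Rule 1).
Holding C6, violet-key, and teal-token grants gold-token (Rule 8).
silver-code would need black-clearance (Rule 11), but black-clearance is never granted. black-clearance would need silver-code (Rule 4), but silver-code is never granted.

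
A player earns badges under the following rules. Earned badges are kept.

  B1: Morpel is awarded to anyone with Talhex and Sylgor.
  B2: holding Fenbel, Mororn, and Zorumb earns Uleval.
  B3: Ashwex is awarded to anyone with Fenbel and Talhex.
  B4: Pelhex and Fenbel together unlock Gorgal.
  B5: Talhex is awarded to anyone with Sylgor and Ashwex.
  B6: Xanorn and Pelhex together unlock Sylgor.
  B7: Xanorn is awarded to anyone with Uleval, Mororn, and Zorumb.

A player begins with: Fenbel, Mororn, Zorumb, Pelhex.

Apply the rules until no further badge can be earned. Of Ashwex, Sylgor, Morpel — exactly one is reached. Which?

With Fenbel, Mororn, and Zorumb, Uleval is earned (B2).
With Uleval, Mororn, and Zorumb, Xanorn is earned (B7).
With Xanorn and Pelhex, Sylgor is earned (B6).
Ashwex would need Fenbel and Talhex (B3), but Talhex is never earned. Morpel would need Talhex and Sylgor (B1), but Talhex is never earned.

Sylgor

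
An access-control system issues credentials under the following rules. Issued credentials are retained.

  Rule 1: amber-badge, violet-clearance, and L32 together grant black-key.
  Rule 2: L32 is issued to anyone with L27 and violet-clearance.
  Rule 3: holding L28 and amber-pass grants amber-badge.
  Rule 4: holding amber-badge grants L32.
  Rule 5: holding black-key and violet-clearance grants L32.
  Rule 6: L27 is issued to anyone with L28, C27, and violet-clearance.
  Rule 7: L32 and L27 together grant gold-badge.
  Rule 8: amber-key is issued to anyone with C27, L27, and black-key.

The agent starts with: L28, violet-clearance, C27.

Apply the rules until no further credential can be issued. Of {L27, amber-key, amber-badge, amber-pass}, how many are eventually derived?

Holding L28, C27, and violet-clearance grants L27 (Rule 6).
L27: reached.
amber-key would need C27, L27, and black-key (Rule 8), but black-key is never granted.
amber-badge would need L28 and amber-pass (Rule 3), but amber-pass is never granted.
No rule produces amber-pass, and it is not given.
Reached: L27 — 1 of the 4.

1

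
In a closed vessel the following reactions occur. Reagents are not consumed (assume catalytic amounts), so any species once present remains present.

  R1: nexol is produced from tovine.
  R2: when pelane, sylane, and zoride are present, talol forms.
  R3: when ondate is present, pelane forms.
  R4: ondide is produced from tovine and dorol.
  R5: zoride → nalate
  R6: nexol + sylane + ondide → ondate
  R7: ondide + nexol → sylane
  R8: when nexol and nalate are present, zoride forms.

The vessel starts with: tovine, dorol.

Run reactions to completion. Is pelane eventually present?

tovine and dorol present → ondide forms (R4).
tovine present → nexol forms (R1).
ondide and nexol present → sylane forms (R7).
nexol, sylane, and ondide present → ondate forms (R6).
ondate present → pelane forms (R3).

Yes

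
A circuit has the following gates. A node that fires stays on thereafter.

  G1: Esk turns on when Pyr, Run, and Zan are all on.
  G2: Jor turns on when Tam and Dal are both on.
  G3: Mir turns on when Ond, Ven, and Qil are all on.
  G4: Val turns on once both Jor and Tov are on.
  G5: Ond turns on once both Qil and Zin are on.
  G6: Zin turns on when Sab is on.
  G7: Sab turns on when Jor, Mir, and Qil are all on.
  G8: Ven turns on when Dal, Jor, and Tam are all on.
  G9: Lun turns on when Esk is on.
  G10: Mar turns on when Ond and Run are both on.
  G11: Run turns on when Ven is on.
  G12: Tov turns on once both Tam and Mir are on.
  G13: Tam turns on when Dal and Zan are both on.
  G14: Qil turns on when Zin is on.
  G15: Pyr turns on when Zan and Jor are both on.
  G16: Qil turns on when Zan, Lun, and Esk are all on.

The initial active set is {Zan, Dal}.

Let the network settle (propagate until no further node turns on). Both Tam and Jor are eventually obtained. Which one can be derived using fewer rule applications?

Tam: Dal and Zan are on, so Tam turns on (G13). [1 rule application]
Jor: Dal and Zan are on, so Tam turns on (G13). G2: Tam and Dal on → Jor on. [2 rule applications]
Tam needs fewer.

Tam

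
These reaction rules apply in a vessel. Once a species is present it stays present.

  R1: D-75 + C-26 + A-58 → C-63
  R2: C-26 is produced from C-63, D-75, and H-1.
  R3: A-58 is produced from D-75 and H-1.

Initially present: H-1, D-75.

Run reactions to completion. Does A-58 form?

D-75 and H-1 present → A-58 forms (R3).

Yes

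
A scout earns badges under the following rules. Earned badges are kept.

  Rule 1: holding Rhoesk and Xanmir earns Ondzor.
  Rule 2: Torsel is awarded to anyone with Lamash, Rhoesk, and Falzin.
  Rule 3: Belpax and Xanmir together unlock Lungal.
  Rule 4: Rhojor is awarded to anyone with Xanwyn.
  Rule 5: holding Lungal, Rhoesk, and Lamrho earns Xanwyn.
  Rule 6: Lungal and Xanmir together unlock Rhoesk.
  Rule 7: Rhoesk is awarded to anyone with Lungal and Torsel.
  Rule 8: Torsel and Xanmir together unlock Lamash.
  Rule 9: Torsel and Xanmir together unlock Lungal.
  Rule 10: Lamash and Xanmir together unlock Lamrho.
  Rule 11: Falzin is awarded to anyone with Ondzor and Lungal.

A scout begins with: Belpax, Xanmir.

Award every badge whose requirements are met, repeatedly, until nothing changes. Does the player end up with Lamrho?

Lamrho would need Lamash and Xanmir (Rule 10), but Lamash is never earned.

No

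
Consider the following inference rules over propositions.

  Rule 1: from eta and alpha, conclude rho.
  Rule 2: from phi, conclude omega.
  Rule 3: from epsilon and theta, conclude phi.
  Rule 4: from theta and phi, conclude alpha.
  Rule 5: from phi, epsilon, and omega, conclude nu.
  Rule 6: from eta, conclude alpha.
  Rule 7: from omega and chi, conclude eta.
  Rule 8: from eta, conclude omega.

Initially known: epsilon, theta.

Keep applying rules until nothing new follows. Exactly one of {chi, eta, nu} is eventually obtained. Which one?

From epsilon and theta, Rule 3 gives phi.
phi holds, so omega follows (Rule 2).
phi, epsilon, and omega hold, so nu follows (Rule 5).
eta would need omega and chi (Rule 7), but chi is never established. No rule produces chi, and it is not given.

nu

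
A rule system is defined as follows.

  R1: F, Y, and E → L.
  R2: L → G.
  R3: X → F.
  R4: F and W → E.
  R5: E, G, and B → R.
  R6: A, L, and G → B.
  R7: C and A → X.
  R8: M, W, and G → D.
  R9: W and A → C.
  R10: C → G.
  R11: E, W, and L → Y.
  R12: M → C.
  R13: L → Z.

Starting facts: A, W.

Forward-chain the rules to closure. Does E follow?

W and A hold, so C follows (R9).
From C and A, R7 gives X.
X holds, so F follows (R3).
From F and W, R4 gives E.

Yes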